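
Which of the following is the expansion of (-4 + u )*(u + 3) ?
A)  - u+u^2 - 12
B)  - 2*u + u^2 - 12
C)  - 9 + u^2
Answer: A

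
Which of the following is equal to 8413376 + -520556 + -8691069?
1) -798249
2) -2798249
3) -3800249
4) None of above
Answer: 1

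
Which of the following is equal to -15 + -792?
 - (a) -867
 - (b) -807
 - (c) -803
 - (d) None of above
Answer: b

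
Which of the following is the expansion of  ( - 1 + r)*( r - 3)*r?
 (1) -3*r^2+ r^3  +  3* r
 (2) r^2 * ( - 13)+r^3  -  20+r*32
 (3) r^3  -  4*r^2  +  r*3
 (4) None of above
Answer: 3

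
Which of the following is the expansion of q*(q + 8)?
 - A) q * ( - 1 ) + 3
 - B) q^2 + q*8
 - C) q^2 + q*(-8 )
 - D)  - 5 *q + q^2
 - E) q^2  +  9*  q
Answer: B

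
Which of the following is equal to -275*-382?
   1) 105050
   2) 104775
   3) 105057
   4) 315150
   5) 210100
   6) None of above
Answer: 1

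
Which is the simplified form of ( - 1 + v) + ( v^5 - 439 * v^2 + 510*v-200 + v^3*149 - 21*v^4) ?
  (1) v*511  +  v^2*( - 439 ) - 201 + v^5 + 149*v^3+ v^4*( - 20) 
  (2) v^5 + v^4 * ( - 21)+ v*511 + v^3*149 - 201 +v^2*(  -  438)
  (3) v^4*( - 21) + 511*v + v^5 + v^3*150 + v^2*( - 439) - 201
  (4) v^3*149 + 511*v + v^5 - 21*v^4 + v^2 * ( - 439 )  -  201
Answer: 4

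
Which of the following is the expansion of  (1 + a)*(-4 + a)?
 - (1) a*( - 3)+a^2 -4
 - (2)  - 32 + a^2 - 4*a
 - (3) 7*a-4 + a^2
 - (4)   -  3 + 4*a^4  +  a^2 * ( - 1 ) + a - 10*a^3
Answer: 1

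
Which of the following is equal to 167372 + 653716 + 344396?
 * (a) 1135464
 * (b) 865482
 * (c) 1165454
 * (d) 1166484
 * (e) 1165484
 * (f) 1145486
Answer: e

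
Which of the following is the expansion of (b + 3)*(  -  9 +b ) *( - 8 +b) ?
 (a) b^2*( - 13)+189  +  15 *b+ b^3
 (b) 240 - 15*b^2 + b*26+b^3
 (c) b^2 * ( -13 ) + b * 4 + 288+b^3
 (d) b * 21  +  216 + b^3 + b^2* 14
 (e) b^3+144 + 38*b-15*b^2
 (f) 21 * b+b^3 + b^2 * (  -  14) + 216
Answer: f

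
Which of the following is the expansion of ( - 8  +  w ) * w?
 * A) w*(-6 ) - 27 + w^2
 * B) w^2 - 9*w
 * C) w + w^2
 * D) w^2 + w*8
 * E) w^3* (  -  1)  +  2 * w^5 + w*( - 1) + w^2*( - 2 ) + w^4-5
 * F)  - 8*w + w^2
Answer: F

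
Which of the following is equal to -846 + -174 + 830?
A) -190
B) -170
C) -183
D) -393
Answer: A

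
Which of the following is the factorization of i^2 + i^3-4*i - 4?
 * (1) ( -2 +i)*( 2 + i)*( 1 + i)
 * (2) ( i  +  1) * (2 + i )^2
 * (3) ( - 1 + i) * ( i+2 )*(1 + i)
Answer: 1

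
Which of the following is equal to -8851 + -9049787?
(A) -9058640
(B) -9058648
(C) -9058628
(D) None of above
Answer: D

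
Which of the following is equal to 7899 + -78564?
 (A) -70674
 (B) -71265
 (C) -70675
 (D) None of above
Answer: D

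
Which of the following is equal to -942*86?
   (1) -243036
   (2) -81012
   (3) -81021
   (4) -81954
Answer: 2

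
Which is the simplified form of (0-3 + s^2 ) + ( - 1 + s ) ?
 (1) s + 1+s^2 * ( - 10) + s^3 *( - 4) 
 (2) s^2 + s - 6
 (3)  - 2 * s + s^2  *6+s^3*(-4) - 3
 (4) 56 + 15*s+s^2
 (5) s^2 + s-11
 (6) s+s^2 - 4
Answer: 6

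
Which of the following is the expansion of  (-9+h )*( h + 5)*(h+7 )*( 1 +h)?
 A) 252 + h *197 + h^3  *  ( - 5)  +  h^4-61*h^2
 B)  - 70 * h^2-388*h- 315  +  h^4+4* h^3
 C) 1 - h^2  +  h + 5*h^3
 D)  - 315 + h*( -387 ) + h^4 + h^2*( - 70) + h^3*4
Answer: B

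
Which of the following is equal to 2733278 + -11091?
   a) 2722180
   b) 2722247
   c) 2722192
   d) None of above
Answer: d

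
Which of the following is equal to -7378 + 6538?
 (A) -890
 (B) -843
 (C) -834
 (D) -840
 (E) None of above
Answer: D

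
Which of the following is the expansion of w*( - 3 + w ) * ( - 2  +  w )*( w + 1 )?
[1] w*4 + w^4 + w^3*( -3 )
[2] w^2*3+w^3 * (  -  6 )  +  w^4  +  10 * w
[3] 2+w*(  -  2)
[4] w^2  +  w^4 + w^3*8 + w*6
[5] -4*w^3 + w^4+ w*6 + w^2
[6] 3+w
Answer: 5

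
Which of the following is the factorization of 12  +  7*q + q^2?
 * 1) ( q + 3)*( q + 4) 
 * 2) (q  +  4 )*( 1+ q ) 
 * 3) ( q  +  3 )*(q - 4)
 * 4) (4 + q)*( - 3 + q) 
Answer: 1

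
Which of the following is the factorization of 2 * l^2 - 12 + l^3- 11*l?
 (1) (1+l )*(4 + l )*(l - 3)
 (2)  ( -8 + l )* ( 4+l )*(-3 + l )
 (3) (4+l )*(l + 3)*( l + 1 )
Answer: 1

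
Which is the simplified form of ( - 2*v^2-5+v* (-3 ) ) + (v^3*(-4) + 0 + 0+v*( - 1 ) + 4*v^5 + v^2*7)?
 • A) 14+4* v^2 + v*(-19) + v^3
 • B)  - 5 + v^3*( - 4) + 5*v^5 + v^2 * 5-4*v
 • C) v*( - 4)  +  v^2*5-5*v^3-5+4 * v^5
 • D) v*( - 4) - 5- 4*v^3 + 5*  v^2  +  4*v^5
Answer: D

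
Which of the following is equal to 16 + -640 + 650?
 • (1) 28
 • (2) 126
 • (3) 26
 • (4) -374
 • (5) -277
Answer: 3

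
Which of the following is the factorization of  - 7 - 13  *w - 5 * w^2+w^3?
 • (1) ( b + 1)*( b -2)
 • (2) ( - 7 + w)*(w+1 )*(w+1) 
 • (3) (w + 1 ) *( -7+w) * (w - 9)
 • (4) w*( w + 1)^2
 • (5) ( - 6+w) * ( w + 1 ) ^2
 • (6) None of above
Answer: 2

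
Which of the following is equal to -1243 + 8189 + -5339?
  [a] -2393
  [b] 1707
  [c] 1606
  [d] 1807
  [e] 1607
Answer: e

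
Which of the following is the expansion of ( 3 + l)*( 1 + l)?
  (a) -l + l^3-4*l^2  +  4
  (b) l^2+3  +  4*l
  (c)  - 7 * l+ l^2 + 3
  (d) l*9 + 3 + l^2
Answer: b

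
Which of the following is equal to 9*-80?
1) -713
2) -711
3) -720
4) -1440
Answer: 3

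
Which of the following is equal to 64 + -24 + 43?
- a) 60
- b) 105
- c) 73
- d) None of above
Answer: d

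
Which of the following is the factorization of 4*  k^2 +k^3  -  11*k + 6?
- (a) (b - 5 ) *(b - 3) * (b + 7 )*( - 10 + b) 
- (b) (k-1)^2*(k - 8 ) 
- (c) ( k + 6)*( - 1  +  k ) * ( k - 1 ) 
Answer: c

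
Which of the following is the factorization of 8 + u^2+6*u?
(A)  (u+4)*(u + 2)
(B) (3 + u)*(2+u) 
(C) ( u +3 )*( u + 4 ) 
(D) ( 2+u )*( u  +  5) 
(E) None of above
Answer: A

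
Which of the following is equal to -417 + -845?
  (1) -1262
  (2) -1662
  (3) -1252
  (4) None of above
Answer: 1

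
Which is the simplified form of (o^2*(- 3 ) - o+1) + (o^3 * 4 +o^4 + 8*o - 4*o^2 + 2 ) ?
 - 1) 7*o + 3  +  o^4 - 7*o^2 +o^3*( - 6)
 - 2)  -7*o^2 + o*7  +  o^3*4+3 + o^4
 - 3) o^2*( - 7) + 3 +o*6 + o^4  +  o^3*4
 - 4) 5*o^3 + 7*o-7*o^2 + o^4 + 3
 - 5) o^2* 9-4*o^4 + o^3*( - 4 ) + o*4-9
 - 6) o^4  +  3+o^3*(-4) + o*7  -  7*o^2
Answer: 2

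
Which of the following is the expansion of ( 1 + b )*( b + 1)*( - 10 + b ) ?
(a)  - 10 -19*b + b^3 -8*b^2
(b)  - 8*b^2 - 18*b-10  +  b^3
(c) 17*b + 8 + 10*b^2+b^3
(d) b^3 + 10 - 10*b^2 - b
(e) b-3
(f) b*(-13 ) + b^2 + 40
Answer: a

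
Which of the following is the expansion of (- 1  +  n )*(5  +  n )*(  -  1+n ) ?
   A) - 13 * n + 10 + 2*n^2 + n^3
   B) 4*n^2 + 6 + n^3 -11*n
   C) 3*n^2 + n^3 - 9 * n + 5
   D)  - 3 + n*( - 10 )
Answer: C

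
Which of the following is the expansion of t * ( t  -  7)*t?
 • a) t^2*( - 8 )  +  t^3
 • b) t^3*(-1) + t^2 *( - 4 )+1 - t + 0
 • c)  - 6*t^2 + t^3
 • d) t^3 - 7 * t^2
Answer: d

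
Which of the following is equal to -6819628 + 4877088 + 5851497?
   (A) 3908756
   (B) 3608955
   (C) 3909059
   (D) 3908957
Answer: D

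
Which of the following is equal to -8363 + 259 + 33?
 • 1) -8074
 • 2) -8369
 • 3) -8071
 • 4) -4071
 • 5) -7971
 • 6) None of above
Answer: 3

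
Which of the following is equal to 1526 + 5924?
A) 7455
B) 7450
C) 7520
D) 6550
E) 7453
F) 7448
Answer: B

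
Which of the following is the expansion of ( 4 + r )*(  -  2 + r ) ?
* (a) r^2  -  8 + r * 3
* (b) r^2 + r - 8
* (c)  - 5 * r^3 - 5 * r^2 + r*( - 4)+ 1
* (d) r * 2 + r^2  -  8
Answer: d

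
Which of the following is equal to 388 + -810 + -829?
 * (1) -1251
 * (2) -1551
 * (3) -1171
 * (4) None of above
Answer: 1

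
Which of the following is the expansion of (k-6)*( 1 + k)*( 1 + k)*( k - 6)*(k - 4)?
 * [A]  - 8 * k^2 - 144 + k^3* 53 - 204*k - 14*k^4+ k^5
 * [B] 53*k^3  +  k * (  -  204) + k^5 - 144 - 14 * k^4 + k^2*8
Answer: B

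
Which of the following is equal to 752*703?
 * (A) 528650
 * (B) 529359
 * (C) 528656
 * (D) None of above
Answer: C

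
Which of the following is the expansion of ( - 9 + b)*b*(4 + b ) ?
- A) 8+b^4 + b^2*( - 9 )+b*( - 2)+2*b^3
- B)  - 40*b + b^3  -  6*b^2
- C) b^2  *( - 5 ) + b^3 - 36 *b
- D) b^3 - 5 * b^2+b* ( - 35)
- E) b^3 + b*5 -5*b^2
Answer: C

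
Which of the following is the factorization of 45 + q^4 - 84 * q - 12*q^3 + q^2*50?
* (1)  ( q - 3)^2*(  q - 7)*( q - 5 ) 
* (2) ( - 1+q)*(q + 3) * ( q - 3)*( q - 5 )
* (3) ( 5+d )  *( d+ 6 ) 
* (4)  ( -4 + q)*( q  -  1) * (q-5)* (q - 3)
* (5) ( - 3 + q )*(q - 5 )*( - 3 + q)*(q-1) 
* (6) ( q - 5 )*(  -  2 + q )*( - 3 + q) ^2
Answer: 5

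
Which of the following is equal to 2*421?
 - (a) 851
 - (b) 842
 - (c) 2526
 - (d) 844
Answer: b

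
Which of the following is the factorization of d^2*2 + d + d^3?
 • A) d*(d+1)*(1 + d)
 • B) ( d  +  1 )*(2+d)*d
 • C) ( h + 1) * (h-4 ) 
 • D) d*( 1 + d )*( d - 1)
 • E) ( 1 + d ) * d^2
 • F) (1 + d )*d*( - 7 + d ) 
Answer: A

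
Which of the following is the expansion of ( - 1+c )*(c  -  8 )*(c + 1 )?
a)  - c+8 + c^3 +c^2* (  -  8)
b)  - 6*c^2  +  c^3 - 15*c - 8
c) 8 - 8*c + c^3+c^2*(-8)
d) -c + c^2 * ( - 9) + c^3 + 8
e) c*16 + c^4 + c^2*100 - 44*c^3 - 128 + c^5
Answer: a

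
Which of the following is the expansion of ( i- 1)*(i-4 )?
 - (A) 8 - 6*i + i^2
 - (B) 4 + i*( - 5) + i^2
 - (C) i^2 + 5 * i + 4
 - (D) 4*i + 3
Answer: B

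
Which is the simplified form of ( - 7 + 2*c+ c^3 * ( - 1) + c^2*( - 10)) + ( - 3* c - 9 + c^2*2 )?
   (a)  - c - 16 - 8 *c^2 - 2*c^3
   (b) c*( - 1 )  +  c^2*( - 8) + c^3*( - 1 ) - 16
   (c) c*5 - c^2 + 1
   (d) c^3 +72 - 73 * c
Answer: b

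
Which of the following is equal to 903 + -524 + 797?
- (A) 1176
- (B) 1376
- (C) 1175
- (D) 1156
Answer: A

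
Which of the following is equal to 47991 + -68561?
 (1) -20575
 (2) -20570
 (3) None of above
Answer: 2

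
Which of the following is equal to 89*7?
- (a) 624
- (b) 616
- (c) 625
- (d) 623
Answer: d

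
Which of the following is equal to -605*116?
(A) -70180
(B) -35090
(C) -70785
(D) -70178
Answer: A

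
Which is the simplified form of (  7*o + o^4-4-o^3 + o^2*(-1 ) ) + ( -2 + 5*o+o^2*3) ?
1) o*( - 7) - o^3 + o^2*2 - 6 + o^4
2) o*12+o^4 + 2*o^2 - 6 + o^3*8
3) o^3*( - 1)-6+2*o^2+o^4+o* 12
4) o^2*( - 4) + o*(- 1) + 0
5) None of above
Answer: 3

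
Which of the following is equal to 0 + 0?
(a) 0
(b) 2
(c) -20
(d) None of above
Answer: a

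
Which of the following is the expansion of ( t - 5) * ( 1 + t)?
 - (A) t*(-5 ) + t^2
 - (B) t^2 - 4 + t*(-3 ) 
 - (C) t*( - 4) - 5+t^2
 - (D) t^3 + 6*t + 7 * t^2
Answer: C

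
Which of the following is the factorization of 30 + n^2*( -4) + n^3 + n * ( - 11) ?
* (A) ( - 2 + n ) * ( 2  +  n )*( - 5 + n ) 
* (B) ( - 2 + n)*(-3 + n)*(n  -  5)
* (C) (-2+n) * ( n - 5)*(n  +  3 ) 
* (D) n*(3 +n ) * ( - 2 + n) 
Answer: C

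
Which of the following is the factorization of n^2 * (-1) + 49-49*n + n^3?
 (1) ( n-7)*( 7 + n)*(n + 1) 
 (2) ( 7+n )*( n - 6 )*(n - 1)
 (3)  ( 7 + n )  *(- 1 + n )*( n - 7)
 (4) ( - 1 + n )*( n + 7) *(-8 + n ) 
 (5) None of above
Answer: 3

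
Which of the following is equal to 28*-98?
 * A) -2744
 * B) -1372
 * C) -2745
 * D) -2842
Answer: A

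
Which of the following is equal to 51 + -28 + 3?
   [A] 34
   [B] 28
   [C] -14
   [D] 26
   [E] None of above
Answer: D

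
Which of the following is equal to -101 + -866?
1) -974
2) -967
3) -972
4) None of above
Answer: 2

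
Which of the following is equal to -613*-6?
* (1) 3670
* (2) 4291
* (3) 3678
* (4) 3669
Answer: 3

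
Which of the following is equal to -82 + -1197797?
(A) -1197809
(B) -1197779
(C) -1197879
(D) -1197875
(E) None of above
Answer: C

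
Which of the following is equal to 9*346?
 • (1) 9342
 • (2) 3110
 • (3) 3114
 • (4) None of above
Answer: 3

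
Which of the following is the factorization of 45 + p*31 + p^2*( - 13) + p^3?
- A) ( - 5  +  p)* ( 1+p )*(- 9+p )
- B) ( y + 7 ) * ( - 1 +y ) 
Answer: A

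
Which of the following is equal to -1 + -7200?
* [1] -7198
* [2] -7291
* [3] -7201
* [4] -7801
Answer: 3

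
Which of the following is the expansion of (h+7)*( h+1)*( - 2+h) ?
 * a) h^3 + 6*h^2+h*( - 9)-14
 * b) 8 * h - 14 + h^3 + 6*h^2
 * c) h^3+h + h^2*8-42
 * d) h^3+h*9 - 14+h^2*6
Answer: a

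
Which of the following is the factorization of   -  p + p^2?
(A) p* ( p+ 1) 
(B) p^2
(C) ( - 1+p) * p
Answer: C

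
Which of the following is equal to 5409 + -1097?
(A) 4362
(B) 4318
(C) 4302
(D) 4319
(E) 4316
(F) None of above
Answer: F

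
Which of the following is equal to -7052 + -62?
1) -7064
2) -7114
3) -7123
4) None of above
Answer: 2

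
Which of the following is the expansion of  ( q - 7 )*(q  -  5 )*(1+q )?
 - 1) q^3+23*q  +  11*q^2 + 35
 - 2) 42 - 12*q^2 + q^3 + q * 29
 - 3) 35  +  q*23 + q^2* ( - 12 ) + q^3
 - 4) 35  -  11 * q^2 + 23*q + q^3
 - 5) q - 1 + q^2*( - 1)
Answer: 4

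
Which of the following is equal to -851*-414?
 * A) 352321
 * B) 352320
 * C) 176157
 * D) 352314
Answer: D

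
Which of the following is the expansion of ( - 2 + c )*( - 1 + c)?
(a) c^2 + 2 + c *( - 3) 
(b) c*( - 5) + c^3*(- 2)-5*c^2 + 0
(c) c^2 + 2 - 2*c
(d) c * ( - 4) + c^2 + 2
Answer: a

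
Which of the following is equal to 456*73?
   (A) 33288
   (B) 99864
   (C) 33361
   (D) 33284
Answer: A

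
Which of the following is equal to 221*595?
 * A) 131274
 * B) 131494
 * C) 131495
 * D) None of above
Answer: C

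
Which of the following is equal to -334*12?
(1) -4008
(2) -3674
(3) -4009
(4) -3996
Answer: 1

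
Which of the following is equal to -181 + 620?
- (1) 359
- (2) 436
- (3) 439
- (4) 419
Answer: 3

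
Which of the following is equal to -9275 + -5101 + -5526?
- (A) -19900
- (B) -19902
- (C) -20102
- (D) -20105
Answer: B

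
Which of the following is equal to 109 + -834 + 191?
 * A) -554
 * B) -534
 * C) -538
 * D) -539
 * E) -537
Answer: B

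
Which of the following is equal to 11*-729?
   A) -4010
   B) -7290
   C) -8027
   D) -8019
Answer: D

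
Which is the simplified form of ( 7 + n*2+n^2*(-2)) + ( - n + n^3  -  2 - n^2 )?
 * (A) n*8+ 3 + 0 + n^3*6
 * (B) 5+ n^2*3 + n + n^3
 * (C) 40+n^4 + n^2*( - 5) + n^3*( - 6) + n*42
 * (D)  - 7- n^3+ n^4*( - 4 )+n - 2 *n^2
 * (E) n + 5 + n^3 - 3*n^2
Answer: E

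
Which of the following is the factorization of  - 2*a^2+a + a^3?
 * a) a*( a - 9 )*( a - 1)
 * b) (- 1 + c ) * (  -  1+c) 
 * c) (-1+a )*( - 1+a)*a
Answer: c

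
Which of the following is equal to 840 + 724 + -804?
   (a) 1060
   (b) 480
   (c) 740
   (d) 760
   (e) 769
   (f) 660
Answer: d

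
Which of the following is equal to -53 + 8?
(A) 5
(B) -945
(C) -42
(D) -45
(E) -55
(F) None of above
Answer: D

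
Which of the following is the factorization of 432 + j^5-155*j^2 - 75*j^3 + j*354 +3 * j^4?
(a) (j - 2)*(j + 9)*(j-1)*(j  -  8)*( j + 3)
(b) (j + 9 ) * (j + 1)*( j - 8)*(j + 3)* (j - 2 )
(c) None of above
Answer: b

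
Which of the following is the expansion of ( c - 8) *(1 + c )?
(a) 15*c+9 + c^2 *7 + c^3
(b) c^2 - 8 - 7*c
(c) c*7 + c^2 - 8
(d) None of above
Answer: b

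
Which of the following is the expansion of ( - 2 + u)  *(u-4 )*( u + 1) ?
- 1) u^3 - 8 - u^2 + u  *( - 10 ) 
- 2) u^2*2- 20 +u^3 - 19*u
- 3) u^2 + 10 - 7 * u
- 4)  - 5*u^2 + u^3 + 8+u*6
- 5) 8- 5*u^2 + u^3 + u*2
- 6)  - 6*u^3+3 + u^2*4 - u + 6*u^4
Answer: 5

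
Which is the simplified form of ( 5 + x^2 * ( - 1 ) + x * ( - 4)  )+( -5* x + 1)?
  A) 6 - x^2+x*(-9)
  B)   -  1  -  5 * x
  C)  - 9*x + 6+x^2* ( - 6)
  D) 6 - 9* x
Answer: A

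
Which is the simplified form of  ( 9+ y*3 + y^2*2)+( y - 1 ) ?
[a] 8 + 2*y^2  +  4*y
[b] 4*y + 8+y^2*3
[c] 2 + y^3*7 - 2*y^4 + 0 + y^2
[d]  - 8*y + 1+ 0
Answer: a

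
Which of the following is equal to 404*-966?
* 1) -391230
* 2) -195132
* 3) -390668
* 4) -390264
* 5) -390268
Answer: 4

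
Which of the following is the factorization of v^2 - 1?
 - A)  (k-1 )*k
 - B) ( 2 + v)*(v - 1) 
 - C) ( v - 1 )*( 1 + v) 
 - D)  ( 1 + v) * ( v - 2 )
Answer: C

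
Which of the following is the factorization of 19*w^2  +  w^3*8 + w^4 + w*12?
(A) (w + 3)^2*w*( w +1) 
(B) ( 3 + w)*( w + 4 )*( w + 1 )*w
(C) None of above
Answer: B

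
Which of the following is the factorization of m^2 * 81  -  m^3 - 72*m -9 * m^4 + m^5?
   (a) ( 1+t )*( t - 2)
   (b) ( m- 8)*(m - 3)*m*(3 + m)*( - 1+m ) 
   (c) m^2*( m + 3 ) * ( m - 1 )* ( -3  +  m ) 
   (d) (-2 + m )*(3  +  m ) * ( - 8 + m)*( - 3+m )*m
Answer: b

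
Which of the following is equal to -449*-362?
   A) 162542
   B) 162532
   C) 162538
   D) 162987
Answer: C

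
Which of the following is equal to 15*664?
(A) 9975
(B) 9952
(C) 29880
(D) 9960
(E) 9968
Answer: D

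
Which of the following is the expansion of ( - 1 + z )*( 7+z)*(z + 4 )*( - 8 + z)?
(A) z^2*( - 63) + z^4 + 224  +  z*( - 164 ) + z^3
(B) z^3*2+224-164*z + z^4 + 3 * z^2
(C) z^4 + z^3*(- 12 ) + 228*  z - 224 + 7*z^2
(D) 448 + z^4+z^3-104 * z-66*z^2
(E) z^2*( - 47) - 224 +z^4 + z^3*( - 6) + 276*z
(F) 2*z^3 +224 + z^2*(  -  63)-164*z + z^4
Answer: F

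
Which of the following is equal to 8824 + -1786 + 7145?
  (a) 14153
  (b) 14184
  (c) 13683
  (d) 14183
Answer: d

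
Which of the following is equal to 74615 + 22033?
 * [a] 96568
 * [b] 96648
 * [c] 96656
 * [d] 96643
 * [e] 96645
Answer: b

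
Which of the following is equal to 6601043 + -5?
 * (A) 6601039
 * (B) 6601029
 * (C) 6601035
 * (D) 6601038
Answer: D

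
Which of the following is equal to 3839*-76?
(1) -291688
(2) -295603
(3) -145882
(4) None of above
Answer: 4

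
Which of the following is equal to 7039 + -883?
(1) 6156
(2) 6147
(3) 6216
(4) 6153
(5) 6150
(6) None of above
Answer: 1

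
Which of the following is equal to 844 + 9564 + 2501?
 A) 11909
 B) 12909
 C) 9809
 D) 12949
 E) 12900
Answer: B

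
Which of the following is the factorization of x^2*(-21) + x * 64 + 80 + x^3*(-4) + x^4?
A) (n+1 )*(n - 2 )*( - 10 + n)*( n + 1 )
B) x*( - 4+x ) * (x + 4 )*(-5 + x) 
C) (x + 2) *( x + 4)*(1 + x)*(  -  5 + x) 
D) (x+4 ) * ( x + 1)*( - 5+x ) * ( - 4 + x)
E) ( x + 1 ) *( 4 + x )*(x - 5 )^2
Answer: D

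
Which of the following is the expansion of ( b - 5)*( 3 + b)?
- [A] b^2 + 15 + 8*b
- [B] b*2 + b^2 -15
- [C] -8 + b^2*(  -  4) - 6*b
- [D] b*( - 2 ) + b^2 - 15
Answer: D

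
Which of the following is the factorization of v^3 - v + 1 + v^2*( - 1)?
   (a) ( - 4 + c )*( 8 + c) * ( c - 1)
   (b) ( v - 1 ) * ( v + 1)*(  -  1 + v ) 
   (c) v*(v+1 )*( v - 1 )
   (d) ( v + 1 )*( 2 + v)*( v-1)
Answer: b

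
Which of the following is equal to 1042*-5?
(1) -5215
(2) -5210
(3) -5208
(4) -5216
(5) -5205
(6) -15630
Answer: 2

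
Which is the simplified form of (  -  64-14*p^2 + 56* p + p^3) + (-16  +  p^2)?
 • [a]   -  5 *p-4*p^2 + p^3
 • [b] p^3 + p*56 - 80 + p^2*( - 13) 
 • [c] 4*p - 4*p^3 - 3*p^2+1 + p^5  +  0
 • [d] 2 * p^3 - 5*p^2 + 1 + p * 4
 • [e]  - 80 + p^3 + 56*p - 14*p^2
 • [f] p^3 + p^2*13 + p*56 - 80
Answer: b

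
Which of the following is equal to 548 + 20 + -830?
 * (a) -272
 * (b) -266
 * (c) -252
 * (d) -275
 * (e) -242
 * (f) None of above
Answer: f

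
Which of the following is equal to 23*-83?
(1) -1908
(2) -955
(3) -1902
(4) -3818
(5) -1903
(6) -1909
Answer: 6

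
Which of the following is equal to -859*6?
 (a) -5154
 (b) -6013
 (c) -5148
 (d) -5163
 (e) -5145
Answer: a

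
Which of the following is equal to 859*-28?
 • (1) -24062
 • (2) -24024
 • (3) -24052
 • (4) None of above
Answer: 3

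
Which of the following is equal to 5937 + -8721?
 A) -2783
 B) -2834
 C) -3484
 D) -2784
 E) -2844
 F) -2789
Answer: D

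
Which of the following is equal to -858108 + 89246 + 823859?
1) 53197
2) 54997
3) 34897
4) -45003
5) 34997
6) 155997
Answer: 2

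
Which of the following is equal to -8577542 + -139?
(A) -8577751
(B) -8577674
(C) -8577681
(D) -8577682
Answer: C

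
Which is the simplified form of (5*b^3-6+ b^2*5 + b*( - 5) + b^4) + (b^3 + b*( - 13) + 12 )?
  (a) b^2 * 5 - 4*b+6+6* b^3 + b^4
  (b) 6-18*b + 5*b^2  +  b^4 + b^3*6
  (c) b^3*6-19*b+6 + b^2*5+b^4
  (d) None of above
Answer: b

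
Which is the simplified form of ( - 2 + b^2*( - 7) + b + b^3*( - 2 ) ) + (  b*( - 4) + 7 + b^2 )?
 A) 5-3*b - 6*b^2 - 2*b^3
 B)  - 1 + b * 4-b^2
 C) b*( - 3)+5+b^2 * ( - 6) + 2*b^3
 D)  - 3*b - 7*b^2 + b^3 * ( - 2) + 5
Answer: A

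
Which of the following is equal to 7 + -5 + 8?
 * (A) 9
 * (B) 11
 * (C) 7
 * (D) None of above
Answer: D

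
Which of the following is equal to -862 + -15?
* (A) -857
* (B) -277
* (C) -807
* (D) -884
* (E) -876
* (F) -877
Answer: F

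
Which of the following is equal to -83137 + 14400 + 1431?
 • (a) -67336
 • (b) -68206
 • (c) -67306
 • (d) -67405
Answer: c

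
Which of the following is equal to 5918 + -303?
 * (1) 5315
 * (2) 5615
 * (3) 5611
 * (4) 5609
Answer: 2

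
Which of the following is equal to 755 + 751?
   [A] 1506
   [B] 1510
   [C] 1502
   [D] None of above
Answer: A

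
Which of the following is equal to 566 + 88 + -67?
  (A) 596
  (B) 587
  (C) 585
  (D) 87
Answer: B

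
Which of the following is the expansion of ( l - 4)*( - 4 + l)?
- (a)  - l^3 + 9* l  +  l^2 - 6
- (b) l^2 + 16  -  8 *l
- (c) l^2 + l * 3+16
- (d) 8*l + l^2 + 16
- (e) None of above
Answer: b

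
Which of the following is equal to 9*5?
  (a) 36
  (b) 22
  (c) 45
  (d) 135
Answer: c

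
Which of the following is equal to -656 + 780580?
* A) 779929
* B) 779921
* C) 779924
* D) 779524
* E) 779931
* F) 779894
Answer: C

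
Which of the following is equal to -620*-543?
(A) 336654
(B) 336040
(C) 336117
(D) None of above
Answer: D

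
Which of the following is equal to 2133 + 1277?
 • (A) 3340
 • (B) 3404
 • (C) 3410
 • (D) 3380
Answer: C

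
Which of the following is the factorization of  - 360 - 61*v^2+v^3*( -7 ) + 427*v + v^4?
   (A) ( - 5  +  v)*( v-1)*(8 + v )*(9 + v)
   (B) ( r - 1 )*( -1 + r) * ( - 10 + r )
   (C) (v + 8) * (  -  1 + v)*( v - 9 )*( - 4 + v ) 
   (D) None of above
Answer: D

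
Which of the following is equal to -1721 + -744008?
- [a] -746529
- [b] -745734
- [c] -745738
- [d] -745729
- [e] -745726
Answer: d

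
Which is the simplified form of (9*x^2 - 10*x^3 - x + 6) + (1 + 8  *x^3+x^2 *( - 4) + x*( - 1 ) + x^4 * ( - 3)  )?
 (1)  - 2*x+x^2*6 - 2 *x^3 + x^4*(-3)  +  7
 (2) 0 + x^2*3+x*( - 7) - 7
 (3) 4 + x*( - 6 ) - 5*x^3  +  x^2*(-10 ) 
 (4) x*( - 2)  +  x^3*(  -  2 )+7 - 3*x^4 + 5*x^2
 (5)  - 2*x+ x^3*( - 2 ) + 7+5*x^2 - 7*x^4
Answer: 4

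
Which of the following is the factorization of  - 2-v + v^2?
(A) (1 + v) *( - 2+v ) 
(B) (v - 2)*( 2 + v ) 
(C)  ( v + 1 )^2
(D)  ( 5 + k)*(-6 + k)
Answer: A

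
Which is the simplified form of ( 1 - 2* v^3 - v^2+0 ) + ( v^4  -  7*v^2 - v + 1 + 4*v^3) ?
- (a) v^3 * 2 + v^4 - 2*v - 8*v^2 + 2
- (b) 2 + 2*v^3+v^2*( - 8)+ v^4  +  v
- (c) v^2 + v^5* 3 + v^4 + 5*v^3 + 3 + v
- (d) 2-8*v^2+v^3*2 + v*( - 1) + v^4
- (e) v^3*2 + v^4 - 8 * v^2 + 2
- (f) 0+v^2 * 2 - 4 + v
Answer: d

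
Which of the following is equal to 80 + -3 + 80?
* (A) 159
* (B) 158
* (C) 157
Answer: C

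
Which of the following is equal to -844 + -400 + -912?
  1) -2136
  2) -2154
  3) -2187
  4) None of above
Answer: 4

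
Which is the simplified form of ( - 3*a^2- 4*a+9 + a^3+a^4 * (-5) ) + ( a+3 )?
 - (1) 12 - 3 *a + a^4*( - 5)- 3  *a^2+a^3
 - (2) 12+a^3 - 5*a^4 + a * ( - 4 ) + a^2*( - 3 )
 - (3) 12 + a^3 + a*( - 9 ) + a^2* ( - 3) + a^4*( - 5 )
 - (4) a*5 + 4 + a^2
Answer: 1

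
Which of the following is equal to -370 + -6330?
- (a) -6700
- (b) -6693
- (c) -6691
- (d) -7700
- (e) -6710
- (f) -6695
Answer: a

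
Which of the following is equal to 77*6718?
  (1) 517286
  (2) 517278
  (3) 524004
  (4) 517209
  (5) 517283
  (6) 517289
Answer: 1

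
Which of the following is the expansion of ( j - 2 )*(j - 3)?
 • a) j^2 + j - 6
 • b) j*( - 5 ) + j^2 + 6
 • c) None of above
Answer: b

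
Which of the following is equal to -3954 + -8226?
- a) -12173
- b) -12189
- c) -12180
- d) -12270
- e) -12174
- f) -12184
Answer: c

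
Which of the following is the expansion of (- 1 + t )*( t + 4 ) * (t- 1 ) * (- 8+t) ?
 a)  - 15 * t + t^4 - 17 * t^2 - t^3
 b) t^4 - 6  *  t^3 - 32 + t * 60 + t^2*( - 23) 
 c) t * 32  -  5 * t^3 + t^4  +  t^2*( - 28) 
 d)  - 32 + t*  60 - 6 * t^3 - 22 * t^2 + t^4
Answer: b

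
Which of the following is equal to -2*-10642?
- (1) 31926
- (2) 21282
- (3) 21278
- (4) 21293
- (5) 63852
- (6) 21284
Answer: 6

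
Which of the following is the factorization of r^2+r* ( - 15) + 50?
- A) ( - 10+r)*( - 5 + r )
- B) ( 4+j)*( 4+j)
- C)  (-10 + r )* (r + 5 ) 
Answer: A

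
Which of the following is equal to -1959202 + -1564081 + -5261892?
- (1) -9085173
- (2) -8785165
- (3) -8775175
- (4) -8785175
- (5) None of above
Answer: 4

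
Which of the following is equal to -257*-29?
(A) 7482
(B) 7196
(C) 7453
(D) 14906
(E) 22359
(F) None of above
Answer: C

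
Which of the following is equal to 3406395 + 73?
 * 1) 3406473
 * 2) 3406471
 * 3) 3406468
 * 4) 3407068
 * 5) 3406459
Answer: 3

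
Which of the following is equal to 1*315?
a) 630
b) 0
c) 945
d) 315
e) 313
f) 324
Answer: d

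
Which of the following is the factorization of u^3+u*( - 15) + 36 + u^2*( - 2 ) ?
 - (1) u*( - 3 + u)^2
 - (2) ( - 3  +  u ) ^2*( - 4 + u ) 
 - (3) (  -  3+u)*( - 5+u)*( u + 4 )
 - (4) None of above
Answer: 4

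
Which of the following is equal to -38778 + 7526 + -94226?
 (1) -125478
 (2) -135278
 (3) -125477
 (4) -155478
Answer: 1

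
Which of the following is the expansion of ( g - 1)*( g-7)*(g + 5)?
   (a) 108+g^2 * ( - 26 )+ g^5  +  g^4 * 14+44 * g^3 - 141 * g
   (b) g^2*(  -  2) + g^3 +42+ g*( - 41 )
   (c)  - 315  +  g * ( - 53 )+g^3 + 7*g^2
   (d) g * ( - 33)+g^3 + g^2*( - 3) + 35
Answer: d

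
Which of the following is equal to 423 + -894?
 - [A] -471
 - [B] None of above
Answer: A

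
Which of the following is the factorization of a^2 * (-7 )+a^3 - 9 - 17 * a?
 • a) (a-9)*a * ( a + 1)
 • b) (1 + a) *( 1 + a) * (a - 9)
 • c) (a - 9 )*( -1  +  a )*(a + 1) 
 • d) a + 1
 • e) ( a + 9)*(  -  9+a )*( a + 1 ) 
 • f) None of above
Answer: b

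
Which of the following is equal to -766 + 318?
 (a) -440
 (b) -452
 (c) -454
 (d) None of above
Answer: d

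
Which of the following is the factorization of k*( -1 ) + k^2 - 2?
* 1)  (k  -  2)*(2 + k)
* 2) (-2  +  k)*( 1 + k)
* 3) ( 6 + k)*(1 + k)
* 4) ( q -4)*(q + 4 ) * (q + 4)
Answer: 2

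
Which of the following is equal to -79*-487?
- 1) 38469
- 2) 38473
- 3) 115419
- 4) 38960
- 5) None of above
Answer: 2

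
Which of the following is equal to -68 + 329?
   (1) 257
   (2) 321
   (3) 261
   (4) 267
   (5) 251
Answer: 3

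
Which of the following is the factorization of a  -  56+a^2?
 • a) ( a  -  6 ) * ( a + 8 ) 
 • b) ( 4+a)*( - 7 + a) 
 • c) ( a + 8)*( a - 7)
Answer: c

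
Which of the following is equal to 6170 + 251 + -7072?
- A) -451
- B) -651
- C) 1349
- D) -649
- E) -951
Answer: B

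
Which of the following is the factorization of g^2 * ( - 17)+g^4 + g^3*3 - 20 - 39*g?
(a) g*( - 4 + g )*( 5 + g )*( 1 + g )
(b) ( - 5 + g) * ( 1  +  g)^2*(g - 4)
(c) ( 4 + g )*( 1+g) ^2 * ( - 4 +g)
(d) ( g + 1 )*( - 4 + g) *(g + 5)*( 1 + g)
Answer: d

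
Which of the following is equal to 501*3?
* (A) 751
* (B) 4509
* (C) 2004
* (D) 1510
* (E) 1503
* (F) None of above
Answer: E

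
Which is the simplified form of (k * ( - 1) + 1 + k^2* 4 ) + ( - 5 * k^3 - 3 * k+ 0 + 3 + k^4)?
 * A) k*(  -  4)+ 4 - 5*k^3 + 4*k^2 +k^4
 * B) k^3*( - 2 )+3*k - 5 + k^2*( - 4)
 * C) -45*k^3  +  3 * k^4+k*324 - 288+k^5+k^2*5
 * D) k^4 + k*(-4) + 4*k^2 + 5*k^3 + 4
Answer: A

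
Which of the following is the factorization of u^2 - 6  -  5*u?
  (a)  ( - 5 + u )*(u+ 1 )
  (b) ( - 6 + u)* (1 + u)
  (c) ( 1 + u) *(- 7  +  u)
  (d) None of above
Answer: b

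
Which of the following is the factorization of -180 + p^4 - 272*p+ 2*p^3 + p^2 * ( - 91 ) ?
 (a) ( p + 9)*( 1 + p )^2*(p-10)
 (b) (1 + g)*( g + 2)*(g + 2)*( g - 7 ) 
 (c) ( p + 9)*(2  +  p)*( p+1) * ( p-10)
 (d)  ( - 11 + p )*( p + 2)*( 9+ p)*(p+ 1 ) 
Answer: c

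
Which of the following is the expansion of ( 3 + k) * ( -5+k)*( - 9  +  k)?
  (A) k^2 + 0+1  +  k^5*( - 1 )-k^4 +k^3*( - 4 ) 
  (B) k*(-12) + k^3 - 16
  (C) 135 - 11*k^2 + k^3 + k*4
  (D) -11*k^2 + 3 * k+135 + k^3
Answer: D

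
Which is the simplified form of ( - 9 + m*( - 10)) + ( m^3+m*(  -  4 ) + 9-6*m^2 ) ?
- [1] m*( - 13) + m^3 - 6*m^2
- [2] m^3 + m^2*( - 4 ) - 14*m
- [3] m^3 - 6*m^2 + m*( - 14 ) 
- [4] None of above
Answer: 3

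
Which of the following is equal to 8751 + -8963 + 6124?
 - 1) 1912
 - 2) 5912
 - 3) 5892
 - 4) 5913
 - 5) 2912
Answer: 2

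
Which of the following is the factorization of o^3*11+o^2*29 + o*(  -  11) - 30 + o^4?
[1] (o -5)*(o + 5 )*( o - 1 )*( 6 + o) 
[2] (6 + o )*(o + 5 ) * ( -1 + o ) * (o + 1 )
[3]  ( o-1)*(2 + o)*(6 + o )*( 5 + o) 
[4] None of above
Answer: 2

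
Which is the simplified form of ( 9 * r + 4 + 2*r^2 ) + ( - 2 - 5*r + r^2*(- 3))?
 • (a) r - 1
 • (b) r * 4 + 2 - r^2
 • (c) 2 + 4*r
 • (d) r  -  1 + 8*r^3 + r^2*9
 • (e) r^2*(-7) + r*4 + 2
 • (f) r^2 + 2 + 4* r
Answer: b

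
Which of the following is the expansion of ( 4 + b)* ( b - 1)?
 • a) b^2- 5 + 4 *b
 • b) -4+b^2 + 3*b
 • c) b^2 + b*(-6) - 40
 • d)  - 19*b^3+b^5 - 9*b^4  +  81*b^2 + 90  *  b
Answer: b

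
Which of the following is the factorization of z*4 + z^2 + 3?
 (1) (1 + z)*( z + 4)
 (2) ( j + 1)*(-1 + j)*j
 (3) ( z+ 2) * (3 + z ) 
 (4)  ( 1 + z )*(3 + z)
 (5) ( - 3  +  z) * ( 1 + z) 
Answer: 4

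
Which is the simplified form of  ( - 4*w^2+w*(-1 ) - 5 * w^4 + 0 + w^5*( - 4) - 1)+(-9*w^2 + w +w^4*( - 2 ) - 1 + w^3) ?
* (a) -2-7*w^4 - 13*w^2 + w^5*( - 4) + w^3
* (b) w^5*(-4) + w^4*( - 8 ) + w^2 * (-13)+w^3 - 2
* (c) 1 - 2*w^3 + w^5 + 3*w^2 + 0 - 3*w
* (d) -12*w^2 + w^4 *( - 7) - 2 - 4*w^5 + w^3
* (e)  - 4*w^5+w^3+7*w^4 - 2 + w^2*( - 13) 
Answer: a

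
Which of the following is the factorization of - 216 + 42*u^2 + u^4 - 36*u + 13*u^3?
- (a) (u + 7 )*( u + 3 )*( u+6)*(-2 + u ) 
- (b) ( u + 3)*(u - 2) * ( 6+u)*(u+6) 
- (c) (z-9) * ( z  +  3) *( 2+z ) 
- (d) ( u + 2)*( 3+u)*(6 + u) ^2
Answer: b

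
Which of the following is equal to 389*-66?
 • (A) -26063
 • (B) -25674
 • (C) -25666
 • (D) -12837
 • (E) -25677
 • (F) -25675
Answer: B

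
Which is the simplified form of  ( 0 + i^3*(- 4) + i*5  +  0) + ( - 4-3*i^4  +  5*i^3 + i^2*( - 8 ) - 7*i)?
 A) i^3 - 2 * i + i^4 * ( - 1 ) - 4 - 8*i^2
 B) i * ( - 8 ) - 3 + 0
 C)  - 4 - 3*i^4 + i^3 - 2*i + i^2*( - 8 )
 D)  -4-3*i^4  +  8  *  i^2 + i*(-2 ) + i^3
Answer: C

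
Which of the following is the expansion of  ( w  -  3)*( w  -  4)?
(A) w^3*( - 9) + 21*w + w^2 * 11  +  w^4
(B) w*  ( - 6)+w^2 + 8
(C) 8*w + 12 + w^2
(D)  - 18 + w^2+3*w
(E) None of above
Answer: E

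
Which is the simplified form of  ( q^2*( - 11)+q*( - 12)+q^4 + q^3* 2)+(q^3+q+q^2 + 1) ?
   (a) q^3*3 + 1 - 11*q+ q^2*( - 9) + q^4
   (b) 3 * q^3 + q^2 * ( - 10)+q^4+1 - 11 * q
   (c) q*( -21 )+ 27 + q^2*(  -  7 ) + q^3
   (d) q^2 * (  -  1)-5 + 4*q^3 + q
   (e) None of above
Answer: b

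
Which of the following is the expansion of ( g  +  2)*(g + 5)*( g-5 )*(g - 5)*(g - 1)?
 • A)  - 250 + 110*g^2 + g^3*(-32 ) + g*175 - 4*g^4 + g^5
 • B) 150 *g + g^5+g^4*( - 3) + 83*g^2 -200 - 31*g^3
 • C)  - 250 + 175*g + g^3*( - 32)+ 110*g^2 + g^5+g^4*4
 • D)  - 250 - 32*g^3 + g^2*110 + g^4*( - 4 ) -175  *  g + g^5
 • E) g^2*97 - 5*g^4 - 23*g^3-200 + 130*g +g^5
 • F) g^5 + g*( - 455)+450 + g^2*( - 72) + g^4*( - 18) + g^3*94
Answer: A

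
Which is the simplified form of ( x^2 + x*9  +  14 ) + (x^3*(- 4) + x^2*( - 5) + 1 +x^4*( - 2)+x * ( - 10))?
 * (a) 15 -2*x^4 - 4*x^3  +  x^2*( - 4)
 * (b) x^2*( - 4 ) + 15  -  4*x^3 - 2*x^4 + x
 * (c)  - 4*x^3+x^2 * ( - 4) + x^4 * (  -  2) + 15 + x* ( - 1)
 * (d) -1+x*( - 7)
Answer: c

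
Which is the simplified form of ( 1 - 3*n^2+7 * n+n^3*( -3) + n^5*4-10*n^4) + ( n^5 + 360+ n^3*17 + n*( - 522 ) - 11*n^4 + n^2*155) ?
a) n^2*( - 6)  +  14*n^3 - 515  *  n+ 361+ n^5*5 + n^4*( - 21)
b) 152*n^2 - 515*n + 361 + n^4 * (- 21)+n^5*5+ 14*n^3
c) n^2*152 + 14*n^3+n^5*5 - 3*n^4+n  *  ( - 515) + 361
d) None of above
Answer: b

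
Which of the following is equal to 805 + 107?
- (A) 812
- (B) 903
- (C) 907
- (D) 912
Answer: D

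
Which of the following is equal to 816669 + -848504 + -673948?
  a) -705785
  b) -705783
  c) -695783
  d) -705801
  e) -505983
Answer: b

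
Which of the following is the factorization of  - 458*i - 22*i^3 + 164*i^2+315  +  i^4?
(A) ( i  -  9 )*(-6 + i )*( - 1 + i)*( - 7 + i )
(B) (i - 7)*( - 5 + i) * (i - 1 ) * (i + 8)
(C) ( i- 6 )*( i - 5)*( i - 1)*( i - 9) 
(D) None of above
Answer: D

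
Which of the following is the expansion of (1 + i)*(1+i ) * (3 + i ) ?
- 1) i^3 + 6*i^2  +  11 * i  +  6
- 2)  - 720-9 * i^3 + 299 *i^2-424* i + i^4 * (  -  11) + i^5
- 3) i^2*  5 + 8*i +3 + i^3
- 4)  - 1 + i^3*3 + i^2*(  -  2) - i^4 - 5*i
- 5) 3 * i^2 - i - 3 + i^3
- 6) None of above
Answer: 6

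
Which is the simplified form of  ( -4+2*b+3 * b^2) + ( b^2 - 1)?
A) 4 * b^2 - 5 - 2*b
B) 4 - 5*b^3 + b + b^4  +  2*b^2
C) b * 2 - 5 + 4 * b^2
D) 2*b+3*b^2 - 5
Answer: C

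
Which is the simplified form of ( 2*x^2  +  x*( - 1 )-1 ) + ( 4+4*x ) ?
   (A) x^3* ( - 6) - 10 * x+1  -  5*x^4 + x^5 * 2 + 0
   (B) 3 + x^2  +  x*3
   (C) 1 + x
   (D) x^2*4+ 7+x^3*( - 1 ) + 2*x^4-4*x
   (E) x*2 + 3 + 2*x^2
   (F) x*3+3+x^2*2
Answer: F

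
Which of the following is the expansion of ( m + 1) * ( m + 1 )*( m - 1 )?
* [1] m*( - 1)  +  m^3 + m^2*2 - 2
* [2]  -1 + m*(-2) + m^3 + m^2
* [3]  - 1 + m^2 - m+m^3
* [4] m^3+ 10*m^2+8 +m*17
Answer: 3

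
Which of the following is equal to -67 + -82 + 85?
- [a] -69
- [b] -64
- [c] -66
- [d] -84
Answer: b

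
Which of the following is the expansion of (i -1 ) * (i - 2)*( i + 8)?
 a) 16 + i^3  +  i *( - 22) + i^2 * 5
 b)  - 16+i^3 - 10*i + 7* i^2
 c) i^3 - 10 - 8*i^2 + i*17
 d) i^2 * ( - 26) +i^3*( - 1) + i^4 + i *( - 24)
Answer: a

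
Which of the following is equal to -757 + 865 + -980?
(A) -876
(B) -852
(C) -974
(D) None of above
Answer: D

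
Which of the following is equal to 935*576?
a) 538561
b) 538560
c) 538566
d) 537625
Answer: b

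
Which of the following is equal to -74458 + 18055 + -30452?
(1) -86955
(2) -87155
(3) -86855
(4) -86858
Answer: 3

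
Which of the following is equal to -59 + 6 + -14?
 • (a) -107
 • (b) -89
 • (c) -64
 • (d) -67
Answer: d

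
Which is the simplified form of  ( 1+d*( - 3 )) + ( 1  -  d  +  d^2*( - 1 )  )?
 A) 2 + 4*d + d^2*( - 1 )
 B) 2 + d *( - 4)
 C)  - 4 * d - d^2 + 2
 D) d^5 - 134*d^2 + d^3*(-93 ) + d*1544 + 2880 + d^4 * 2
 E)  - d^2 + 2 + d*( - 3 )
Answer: C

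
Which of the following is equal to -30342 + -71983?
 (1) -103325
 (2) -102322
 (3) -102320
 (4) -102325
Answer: 4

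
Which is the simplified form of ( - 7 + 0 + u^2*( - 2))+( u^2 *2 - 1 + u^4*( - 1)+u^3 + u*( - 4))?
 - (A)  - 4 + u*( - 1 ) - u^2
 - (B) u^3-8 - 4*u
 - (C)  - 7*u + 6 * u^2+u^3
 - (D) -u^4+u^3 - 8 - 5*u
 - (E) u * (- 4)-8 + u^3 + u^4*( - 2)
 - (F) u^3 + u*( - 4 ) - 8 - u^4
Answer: F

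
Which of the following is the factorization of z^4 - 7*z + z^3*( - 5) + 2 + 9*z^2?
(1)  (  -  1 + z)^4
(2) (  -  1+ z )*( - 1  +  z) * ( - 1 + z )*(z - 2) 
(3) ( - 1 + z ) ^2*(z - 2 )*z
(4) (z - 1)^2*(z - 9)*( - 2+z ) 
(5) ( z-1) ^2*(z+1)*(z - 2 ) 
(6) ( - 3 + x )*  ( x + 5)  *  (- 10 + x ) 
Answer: 2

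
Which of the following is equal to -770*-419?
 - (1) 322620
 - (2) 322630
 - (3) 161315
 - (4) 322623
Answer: 2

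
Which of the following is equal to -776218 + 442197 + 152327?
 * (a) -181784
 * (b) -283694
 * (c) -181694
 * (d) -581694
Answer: c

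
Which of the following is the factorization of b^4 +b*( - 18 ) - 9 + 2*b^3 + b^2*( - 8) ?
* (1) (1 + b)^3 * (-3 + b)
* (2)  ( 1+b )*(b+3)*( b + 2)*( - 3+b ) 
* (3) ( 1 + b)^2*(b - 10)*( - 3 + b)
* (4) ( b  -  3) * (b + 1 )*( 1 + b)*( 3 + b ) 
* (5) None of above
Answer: 4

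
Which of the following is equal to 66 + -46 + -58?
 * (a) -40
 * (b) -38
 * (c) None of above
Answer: b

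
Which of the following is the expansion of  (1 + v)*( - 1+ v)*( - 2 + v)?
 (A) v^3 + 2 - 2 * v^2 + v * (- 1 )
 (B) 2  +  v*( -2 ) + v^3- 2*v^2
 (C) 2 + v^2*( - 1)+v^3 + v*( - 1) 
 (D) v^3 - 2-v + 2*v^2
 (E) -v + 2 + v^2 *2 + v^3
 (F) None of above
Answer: A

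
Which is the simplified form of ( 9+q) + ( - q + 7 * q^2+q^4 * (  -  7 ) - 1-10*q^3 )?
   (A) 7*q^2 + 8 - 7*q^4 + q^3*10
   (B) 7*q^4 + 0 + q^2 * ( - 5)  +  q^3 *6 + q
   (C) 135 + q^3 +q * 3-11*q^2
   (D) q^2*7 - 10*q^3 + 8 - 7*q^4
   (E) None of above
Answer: D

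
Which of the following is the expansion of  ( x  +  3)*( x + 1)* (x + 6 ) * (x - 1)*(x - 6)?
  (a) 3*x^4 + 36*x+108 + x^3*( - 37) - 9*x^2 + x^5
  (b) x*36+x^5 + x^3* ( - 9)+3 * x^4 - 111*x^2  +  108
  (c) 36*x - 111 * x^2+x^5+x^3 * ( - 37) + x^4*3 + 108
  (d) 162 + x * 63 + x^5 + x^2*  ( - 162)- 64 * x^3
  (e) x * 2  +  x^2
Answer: c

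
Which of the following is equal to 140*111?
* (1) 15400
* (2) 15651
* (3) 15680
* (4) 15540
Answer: 4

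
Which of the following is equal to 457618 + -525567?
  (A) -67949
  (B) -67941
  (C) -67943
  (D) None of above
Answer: A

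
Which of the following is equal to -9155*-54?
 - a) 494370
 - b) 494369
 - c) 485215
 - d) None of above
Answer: a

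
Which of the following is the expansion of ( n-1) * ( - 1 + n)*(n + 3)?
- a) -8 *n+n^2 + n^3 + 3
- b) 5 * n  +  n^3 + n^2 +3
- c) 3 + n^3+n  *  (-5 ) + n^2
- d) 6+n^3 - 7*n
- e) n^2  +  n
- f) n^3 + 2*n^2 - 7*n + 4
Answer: c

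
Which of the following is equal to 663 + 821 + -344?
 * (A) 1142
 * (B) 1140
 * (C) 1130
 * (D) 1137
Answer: B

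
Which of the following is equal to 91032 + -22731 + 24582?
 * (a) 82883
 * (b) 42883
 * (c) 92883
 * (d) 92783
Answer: c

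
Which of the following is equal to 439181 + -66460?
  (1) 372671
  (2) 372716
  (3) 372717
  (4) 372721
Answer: 4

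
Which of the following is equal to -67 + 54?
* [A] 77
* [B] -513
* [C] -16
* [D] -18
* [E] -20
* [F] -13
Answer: F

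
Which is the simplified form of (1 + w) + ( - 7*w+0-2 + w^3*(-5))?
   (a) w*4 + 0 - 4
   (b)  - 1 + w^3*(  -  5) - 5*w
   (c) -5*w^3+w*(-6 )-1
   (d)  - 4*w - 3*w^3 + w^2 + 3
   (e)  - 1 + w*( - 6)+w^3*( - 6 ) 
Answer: c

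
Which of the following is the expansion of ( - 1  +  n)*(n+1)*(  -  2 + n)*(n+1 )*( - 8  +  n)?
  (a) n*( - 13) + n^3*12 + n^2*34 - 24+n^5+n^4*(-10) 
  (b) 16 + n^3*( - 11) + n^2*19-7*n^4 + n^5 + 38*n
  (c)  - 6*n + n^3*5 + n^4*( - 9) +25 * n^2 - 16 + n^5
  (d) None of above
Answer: c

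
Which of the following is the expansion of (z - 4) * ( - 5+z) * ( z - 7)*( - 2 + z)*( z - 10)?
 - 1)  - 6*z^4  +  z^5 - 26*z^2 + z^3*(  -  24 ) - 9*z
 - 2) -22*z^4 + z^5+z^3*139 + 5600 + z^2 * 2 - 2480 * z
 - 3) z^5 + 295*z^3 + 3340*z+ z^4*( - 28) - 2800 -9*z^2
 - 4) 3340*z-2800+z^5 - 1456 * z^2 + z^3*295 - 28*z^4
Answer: 4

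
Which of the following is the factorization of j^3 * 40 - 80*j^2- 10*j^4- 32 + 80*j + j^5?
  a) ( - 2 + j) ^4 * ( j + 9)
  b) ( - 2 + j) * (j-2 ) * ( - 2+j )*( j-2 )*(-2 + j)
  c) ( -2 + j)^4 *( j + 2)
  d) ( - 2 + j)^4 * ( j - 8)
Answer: b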